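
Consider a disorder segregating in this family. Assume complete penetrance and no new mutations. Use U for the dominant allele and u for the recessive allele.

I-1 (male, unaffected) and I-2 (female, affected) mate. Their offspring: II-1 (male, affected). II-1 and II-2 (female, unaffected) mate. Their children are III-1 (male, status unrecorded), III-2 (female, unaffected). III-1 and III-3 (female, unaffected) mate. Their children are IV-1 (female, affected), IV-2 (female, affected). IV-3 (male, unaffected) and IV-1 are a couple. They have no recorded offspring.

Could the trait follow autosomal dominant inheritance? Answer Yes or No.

A consistent assignment under autosomal dominant exists: I-1 uu, I-2 UU, II-1 Uu, II-2 uu, III-1 Uu, III-2 uu, III-3 uu, IV-1 Uu, IV-2 Uu, IV-3 uu.
In this assignment every recorded phenotype matches its genotype and every non-founder's genotype is obtainable from its parents' genotypes, so the pedigree is consistent.

Yes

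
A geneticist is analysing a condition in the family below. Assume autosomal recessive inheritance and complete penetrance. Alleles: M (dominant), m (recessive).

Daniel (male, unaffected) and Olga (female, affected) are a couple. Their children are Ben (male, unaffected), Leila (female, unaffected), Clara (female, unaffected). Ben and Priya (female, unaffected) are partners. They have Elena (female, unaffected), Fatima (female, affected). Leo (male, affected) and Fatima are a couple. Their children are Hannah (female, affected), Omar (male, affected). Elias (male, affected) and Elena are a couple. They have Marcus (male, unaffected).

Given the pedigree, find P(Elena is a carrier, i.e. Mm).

Ben is unaffected so carries M and received m from Olga (mm), so Ben is Mm.
Priya is unaffected so carries M and passed m to Fatima (mm), so Priya is Mm.
Their cross gives offspring ratios 1/4 MM : 1/2 Mm : 1/4 mm. Conditioning on Elena being unaffected, P(Mm) = 1/2 / 3/4 = 2/3 before taking Elena's own offspring into account.
Elias is affected, so Elias is mm.
Now use Elena's offspring. Probability of each recorded status — unaffected son Marcus: 1/2 if Elena is Mm, 1 if MM.
Bayes: P(Mm) = 2/3·1/2 / (2/3·1/2 + 1/3·1) = 1/2.

1/2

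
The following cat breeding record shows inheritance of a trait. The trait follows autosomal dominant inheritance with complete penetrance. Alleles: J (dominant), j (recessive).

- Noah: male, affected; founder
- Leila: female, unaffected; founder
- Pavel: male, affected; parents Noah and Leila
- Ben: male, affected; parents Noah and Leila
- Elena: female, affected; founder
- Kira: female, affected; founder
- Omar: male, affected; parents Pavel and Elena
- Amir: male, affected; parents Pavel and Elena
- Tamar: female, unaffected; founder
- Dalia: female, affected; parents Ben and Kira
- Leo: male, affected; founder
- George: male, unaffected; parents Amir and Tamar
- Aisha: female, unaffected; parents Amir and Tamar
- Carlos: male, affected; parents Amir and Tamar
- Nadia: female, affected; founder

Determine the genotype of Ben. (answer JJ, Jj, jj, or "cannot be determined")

Jj

From phenotype alone, Ben is JJ or Jj.
Ben is affected so carries J and received j from Leila (jj), so Ben is Jj.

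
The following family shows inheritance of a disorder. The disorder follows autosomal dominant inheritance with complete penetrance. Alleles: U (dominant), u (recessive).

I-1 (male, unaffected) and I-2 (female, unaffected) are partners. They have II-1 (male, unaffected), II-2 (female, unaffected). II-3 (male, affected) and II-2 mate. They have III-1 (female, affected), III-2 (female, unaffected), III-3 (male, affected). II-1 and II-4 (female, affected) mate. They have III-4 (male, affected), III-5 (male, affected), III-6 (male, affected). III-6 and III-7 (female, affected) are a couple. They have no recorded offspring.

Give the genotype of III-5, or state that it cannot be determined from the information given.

Uu

From phenotype alone, III-5 is UU or Uu.
III-5 is affected so carries U and received u from II-1 (uu), so III-5 is Uu.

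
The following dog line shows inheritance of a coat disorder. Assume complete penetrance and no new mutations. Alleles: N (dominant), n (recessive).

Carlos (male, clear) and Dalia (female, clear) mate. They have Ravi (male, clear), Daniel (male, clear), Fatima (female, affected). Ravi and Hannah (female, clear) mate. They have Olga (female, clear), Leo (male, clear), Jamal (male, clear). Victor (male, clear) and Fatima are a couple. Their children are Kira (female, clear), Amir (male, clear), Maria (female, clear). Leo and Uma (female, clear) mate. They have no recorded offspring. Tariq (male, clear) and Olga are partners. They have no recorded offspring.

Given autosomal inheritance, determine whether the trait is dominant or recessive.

recessive

Carlos and Dalia are both clear yet have an affected child Fatima. Under dominance, an affected child requires at least one affected parent, so the trait cannot be dominant.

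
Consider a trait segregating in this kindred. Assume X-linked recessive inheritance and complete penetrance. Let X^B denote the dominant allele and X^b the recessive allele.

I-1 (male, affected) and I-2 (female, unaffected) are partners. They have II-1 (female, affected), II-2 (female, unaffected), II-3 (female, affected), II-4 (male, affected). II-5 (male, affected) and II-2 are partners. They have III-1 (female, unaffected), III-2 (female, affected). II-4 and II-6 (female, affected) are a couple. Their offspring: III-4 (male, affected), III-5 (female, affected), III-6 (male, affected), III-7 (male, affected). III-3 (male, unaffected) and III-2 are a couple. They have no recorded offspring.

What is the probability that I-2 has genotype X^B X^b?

I-2 is unaffected so carries B and passed b to II-1 (X^b X^b), so I-2 is X^B X^b, giving P(X^B X^b) = 1.

1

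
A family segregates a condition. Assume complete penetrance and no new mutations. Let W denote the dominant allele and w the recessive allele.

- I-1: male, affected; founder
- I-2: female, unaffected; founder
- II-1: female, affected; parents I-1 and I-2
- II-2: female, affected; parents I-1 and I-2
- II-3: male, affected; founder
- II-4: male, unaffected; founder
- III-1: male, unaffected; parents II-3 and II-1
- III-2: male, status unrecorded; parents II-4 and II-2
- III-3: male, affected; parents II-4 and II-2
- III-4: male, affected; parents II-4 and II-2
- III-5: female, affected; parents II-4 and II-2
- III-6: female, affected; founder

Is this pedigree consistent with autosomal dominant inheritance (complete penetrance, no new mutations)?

A consistent assignment under autosomal dominant exists: I-1 WW, I-2 ww, II-1 Ww, II-2 Ww, II-3 Ww, II-4 ww, III-1 ww, III-2 Ww, III-3 Ww, III-4 Ww, III-5 Ww, III-6 WW.
In this assignment every recorded phenotype matches its genotype and every non-founder's genotype is obtainable from its parents' genotypes, so the pedigree is consistent.

Yes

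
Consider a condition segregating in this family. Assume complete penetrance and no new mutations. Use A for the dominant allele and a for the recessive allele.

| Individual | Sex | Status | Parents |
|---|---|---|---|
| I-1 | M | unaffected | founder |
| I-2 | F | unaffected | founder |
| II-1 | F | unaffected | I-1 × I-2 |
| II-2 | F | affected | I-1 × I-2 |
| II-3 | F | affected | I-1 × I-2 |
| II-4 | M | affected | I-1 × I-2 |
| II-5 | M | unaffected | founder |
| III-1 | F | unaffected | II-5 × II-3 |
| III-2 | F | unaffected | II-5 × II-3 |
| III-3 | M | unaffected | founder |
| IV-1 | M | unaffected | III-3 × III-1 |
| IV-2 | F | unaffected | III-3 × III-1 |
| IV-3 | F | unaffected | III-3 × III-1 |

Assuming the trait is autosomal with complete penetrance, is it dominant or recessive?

recessive

I-1 and I-2 are both unaffected yet have an affected child II-2. Under dominance, an affected child requires at least one affected parent, so the trait cannot be dominant.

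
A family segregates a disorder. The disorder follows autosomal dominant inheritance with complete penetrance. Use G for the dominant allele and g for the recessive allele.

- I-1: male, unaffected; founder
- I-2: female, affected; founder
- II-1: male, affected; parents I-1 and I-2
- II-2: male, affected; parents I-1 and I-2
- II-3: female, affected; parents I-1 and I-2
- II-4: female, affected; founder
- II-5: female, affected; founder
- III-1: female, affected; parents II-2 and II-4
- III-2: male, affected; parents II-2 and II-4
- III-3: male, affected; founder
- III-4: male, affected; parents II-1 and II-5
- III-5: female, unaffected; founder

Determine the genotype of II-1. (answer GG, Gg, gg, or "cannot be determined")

From phenotype alone, II-1 is GG or Gg.
II-1 is affected so carries G and received g from I-1 (gg), so II-1 is Gg.

Gg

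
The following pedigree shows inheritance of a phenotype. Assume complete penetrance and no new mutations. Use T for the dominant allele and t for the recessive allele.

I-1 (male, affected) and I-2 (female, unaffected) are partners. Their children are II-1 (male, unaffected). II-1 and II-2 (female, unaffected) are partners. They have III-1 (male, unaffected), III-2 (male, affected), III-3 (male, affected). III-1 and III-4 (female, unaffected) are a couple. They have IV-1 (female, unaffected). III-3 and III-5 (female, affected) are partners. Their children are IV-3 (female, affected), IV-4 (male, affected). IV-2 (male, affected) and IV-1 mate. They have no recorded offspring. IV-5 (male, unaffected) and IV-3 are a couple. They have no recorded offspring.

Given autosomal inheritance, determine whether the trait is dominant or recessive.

recessive

II-1 and II-2 are both unaffected yet have an affected child III-2. Under dominance, an affected child requires at least one affected parent, so the trait cannot be dominant.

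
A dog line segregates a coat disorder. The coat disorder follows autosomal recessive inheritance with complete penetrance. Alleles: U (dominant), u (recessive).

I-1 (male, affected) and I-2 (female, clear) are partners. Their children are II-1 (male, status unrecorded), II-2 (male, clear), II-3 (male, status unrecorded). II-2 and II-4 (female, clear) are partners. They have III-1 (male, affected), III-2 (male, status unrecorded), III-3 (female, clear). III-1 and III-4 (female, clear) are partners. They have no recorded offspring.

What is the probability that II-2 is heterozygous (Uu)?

II-2 is clear so carries U and received u from I-1 (uu), so II-2 is Uu, giving P(Uu) = 1.

1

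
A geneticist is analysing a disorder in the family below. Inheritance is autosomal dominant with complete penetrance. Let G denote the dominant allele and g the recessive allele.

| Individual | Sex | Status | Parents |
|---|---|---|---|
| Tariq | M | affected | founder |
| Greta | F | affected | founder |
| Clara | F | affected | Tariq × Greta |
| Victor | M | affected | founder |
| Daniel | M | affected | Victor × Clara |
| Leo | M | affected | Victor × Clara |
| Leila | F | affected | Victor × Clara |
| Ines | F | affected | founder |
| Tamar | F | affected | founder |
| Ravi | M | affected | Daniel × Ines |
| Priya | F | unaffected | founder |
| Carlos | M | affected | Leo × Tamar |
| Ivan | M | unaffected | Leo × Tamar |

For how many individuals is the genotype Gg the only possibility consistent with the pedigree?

2

Obligate heterozygotes: Leo is affected so carries G and passed g to Ivan (gg), so Leo is Gg; Tamar is affected so carries G and passed g to Ivan (gg), so Tamar is Gg.
Every other individual is either homozygous by phenotype or has at least one consistent homozygous assignment, so the count is 2.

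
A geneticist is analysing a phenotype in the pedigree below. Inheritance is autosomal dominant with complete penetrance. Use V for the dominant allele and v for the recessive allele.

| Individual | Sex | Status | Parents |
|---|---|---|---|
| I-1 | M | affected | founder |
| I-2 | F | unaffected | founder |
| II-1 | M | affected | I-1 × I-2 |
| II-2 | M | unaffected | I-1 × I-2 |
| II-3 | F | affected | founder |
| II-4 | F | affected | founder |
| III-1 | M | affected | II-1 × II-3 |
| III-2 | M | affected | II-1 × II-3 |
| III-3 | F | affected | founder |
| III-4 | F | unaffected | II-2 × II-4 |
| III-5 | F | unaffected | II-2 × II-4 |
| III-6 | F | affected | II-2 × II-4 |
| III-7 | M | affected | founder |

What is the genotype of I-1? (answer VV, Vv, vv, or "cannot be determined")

From phenotype alone, I-1 is VV or Vv.
I-1 is affected so carries V and passed v to II-2 (vv), so I-1 is Vv.

Vv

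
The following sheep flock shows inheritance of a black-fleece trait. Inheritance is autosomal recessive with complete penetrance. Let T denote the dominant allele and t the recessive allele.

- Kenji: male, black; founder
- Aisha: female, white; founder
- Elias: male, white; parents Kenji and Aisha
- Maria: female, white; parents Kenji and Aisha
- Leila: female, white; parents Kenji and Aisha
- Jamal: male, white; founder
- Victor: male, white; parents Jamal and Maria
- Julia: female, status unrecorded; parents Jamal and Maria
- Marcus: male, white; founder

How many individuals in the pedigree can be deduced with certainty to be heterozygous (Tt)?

3

Obligate heterozygotes: Elias is white so carries T and received t from Kenji (tt), so Elias is Tt; Maria is white so carries T and received t from Kenji (tt), so Maria is Tt; Leila is white so carries T and received t from Kenji (tt), so Leila is Tt.
Every other individual is either homozygous by phenotype or has at least one consistent homozygous assignment, so the count is 3.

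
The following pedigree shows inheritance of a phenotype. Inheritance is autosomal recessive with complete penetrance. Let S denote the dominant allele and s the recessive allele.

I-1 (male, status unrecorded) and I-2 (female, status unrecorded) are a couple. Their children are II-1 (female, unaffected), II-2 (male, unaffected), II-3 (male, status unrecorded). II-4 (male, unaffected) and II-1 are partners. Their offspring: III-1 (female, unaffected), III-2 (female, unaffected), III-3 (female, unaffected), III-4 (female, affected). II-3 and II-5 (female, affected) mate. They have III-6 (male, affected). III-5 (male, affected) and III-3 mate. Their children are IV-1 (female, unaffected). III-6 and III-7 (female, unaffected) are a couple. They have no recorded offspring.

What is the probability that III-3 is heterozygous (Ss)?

II-4 is unaffected so carries S and passed s to III-4 (ss), so II-4 is Ss.
II-1 is unaffected so carries S and passed s to III-4 (ss), so II-1 is Ss.
Their cross gives offspring ratios 1/4 SS : 1/2 Ss : 1/4 ss. Conditioning on III-3 being unaffected, P(Ss) = 1/2 / 3/4 = 2/3 before taking III-3's own offspring into account.
III-5 is affected, so III-5 is ss.
Now use III-3's offspring. Probability of each recorded status — unaffected daughter IV-1: 1/2 if III-3 is Ss, 1 if SS.
Bayes: P(Ss) = 2/3·1/2 / (2/3·1/2 + 1/3·1) = 1/2.

1/2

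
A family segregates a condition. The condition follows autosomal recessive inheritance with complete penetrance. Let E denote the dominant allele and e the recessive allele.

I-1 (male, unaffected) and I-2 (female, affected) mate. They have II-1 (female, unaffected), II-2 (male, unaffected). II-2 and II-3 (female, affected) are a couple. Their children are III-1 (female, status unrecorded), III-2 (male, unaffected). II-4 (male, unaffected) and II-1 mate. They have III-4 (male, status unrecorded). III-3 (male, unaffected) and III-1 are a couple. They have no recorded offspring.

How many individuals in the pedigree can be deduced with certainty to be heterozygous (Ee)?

3

Obligate heterozygotes: II-1 is unaffected so carries E and received e from I-2 (ee), so II-1 is Ee; II-2 is unaffected so carries E and received e from I-2 (ee), so II-2 is Ee; III-2 is unaffected so carries E and received e from II-3 (ee), so III-2 is Ee.
Every other individual is either homozygous by phenotype or has at least one consistent homozygous assignment, so the count is 3.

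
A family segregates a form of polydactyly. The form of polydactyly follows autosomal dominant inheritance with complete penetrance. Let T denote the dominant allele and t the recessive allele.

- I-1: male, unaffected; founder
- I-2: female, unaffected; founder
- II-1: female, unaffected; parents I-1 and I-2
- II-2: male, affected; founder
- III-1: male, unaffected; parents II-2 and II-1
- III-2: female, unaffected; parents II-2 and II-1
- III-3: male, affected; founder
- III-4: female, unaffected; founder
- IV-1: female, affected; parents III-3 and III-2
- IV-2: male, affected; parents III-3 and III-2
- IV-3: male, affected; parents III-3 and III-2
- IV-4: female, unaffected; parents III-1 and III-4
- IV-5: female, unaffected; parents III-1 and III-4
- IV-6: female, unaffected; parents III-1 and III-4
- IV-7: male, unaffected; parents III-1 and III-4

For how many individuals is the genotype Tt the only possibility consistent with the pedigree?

Obligate heterozygotes: II-2 is affected so carries T and passed t to III-1 (tt), so II-2 is Tt; IV-1 is affected so carries T and received t from III-2 (tt), so IV-1 is Tt; IV-2 is affected so carries T and received t from III-2 (tt), so IV-2 is Tt; IV-3 is affected so carries T and received t from III-2 (tt), so IV-3 is Tt.
Every other individual is either homozygous by phenotype or has at least one consistent homozygous assignment, so the count is 4.

4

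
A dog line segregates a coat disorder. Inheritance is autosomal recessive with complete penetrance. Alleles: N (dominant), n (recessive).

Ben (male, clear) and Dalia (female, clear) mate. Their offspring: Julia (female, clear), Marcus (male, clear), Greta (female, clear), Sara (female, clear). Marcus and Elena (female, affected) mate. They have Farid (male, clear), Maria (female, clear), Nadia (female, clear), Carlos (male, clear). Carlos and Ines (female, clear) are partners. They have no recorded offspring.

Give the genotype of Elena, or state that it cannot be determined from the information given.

nn

Elena is affected, so Elena is nn.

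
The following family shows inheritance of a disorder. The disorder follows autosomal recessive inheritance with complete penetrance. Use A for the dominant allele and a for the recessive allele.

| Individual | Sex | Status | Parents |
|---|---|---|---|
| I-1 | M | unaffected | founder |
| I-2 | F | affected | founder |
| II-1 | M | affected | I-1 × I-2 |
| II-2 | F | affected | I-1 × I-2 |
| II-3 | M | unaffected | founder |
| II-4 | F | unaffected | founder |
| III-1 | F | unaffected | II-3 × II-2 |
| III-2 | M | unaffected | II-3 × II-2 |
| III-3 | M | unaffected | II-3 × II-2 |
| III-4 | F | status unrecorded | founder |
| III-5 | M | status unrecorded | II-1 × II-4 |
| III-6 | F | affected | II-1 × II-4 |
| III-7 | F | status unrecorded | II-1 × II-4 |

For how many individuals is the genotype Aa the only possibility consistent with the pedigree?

5

Obligate heterozygotes: I-1 is unaffected so carries A and passed a to II-1 (aa), so I-1 is Aa; II-4 is unaffected so carries A and passed a to III-6 (aa), so II-4 is Aa; III-1 is unaffected so carries A and received a from II-2 (aa), so III-1 is Aa; III-2 is unaffected so carries A and received a from II-2 (aa), so III-2 is Aa; III-3 is unaffected so carries A and received a from II-2 (aa), so III-3 is Aa.
Every other individual is either homozygous by phenotype or has at least one consistent homozygous assignment, so the count is 5.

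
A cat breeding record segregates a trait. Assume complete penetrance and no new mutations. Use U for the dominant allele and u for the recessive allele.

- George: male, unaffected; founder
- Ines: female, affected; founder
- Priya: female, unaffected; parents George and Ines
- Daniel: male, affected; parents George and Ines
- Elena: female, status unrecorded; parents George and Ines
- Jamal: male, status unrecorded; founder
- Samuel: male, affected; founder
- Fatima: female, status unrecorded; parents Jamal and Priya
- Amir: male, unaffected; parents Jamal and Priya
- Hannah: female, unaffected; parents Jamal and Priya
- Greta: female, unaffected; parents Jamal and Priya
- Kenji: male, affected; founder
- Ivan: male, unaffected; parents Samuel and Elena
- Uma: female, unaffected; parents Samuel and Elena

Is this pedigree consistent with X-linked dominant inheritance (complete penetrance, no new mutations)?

No

Under X-linked dominant, Uma (unaffected, female) cannot arise from Samuel (affected) × Elena (unrecorded).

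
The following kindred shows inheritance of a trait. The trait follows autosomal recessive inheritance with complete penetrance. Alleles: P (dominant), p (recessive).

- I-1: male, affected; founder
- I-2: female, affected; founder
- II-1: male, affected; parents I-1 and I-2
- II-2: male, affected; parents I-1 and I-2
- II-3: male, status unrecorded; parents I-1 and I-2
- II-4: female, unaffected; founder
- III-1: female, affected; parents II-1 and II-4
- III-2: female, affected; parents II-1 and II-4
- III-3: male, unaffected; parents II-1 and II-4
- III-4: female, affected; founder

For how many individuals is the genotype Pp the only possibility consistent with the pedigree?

2

Obligate heterozygotes: II-4 is unaffected so carries P and passed p to III-1 (pp), so II-4 is Pp; III-3 is unaffected so carries P and received p from II-1 (pp), so III-3 is Pp.
Every other individual is either homozygous by phenotype or has at least one consistent homozygous assignment, so the count is 2.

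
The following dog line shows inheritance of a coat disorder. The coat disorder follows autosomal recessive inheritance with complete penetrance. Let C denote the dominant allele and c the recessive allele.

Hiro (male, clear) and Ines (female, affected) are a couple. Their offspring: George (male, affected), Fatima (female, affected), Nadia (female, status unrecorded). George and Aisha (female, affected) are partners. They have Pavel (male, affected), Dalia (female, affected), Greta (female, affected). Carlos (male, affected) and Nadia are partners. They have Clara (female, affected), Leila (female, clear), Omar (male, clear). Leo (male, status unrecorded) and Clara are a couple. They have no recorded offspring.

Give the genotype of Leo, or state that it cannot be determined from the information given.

Leo's phenotype is unrecorded, and no parent or child forces a single allele at both positions; consistent genotype assignments exist with Leo as CC or Cc or cc.

cannot be determined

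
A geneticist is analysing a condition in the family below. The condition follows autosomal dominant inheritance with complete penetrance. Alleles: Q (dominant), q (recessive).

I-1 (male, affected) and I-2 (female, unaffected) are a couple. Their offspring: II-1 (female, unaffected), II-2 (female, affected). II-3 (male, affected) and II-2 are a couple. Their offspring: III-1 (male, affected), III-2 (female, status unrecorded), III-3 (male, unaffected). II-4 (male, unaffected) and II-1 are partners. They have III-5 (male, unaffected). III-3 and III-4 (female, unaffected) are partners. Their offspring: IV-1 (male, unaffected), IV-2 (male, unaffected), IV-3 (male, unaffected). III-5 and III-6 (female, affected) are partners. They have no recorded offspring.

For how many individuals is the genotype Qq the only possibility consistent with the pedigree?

3

Obligate heterozygotes: I-1 is affected so carries Q and passed q to II-1 (qq), so I-1 is Qq; II-2 is affected so carries Q and received q from I-2 (qq), so II-2 is Qq; II-3 is affected so carries Q and passed q to III-3 (qq), so II-3 is Qq.
Every other individual is either homozygous by phenotype or has at least one consistent homozygous assignment, so the count is 3.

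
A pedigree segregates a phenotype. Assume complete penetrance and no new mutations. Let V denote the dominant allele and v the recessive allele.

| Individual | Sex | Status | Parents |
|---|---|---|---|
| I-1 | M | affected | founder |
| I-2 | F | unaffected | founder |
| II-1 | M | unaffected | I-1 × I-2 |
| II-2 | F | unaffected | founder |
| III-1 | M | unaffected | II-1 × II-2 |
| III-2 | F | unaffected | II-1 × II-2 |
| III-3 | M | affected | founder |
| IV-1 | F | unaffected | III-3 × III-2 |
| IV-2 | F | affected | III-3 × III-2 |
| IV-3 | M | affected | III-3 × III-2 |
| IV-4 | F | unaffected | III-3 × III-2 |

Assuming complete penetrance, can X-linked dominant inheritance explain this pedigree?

No

Under X-linked dominant, IV-1 (unaffected, female) cannot arise from III-3 (affected) × III-2 (unaffected).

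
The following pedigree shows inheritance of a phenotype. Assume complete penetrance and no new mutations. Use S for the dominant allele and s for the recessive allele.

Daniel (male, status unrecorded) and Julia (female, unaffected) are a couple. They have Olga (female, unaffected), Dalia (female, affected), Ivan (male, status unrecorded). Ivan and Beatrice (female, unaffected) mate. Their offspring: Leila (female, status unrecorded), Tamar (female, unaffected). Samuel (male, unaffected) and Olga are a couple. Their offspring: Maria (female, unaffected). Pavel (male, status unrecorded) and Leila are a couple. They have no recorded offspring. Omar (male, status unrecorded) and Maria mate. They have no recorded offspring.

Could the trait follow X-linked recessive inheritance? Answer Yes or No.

A consistent assignment under X-linked recessive exists: Daniel X^s Y, Julia X^S X^s, Olga X^S X^s, Dalia X^s X^s, Ivan X^S Y, Beatrice X^S X^S, Samuel X^S Y, Leila X^S X^S, Tamar X^S X^S, Pavel X^S Y, Maria X^S X^S, Omar X^S Y.
In this assignment every recorded phenotype matches its genotype and every non-founder's genotype is obtainable from its parents' genotypes, so the pedigree is consistent.

Yes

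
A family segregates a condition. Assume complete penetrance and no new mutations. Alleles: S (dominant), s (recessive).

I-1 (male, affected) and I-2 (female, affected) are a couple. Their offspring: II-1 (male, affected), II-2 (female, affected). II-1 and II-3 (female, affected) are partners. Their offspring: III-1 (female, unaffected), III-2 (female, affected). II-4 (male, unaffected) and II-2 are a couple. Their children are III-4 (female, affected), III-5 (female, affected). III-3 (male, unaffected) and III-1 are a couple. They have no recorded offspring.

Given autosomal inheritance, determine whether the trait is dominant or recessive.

II-1 and II-3 are both affected yet have an unaffected child III-1. Under a recessive model two affected parents are homozygous and every child would be affected, so the trait cannot be recessive.

dominant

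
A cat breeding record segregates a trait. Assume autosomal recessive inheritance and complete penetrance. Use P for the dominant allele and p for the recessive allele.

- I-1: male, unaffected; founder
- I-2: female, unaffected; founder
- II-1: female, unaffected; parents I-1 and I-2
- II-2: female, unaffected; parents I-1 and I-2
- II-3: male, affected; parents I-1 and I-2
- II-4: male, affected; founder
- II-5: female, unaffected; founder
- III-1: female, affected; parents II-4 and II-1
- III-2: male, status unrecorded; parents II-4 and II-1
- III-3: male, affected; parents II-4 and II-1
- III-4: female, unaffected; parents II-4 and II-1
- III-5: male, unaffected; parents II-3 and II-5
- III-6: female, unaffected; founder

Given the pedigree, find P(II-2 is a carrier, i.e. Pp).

2/3

I-1 is unaffected so carries P and passed p to II-3 (pp), so I-1 is Pp.
I-2 is unaffected so carries P and passed p to II-3 (pp), so I-2 is Pp.
Their cross gives offspring ratios 1/4 PP : 1/2 Pp : 1/4 pp. Conditioning on II-2 being unaffected, P(Pp) = 1/2 / 3/4 = 2/3.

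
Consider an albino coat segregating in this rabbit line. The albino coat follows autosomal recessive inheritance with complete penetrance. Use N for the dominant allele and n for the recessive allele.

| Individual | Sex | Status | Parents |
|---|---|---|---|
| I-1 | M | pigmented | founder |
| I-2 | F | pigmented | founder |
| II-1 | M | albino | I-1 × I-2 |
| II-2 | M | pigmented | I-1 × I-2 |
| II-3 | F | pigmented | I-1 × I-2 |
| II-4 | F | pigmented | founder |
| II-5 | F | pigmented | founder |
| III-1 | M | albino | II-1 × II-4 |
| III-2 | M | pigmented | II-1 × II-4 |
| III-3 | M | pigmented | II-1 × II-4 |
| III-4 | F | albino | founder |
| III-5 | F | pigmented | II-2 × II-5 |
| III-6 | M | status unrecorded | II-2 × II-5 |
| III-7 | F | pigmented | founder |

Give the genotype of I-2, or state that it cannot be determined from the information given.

From phenotype alone, I-2 is NN or Nn.
I-2 is pigmented so carries N and passed n to II-1 (nn), so I-2 is Nn.

Nn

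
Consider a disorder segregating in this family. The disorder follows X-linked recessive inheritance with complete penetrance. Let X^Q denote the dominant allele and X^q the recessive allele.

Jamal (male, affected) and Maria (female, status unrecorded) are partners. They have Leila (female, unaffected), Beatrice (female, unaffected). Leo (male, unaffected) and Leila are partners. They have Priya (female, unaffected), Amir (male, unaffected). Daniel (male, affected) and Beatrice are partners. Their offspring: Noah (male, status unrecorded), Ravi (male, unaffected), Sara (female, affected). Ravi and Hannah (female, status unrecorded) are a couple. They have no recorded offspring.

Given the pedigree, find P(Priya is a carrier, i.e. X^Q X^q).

Leo is unaffected, so Leo is X^Q Y.
Leila is unaffected so carries Q and received q from Jamal (X^q Y), so Leila is X^Q X^q.
Their cross gives offspring ratios 1/2 X^Q X^Q : 1/2 X^Q X^q. Conditioning on Priya being unaffected, P(X^Q X^q) = 1/2 / 1 = 1/2.

1/2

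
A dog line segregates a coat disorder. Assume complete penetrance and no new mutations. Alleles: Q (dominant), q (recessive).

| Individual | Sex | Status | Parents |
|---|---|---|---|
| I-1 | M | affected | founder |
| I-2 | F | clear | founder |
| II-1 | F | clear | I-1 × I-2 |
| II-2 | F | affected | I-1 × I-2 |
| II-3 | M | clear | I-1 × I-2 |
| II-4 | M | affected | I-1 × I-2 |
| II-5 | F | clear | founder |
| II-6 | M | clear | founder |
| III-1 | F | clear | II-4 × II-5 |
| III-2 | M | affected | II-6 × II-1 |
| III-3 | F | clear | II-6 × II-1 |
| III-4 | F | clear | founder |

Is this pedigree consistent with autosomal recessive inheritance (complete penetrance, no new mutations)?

Yes

A consistent assignment under autosomal recessive exists: I-1 qq, I-2 Qq, II-1 Qq, II-2 qq, II-3 Qq, II-4 qq, II-5 QQ, II-6 Qq, III-1 Qq, III-2 qq, III-3 QQ, III-4 QQ.
In this assignment every recorded phenotype matches its genotype and every non-founder's genotype is obtainable from its parents' genotypes, so the pedigree is consistent.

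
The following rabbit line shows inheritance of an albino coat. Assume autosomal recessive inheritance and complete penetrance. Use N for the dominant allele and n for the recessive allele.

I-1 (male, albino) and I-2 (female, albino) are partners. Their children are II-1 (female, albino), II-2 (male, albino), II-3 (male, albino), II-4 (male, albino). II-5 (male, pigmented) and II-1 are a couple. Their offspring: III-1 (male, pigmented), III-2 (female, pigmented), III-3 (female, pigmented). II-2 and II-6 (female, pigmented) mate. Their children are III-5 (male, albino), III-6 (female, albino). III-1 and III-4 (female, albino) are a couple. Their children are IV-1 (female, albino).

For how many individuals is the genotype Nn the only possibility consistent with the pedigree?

Obligate heterozygotes: II-6 is pigmented so carries N and passed n to III-5 (nn), so II-6 is Nn; III-1 is pigmented so carries N and received n from II-1 (nn), so III-1 is Nn; III-2 is pigmented so carries N and received n from II-1 (nn), so III-2 is Nn; III-3 is pigmented so carries N and received n from II-1 (nn), so III-3 is Nn.
Every other individual is either homozygous by phenotype or has at least one consistent homozygous assignment, so the count is 4.

4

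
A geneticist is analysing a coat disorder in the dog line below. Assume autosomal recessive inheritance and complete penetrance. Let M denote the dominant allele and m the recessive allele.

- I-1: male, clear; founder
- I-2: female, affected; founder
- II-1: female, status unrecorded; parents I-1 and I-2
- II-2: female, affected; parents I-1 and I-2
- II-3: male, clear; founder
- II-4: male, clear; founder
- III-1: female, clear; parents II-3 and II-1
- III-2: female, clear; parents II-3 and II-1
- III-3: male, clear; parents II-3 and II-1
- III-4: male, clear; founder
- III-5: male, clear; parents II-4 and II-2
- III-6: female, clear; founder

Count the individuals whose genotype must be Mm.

Obligate heterozygotes: I-1 is clear so carries M and passed m to II-2 (mm), so I-1 is Mm; III-5 is clear so carries M and received m from II-2 (mm), so III-5 is Mm.
Every other individual is either homozygous by phenotype or has at least one consistent homozygous assignment, so the count is 2.

2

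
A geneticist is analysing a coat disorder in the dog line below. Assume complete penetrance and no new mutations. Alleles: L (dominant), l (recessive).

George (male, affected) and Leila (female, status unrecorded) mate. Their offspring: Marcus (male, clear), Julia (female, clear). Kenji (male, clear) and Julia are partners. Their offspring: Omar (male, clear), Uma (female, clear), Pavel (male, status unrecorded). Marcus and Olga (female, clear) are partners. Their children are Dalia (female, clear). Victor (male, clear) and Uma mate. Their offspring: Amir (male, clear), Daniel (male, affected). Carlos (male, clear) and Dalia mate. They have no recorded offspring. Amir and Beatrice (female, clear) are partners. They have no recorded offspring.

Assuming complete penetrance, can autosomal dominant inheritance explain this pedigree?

No

Under autosomal dominant, Daniel (affected, male) cannot arise from Victor (clear) × Uma (clear).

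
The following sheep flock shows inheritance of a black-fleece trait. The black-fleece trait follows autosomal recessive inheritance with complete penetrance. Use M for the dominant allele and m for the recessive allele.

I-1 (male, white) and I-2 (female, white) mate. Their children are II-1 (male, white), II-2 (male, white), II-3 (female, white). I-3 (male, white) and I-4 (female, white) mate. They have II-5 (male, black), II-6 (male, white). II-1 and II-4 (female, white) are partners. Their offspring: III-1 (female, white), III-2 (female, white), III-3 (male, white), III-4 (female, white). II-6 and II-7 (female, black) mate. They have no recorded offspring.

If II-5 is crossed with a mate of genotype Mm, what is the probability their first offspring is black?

II-5 is black, so II-5 is mm.
The cross gives 1/2 Mm : 1/2 mm, so P(offspring is black) = 1/2.

1/2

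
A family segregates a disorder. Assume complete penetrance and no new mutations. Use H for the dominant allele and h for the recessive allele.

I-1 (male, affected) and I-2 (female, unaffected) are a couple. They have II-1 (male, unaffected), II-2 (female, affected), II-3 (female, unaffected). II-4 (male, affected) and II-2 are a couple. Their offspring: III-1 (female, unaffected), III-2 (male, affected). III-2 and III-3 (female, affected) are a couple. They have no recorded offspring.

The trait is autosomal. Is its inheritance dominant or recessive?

II-4 and II-2 are both affected yet have an unaffected child III-1. Under a recessive model two affected parents are homozygous and every child would be affected, so the trait cannot be recessive.

dominant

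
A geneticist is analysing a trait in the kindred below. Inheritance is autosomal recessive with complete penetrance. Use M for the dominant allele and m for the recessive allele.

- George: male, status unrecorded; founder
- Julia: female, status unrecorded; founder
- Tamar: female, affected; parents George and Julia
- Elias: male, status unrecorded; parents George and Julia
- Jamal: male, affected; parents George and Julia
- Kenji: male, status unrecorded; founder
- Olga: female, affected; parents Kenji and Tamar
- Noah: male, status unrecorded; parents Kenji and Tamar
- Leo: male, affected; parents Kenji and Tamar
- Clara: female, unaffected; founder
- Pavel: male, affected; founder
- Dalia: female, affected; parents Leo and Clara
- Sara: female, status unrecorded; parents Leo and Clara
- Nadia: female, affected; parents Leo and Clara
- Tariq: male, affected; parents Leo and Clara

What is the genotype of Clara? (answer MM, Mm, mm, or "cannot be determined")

Mm

From phenotype alone, Clara is MM or Mm.
Clara is unaffected so carries M and passed m to Dalia (mm), so Clara is Mm.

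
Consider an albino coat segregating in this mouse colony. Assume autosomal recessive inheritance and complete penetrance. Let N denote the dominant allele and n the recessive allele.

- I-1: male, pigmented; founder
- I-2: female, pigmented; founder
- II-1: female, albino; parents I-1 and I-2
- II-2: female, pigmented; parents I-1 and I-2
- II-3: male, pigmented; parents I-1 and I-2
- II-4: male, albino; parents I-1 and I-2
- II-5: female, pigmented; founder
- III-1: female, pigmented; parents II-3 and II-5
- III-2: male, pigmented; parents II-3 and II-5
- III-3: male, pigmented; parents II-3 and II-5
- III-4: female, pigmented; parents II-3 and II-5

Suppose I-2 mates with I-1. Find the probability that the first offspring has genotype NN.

1/4

I-2 is pigmented so carries N and passed n to II-1 (nn), so I-2 is Nn.
I-1 is pigmented so carries N and passed n to II-1 (nn), so I-1 is Nn.
The cross gives 1/4 NN : 1/2 Nn : 1/4 nn, so P(offspring has genotype NN) = 1/4.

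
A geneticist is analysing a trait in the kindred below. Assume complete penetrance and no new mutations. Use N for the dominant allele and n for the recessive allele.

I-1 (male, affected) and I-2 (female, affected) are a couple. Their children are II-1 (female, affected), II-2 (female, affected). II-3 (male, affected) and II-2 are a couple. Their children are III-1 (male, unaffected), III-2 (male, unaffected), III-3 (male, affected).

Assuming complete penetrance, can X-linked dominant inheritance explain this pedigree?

A consistent assignment under X-linked dominant exists: I-1 X^N Y, I-2 X^N X^n, II-1 X^N X^N, II-2 X^N X^n, II-3 X^N Y, III-1 X^n Y, III-2 X^n Y, III-3 X^N Y.
In this assignment every recorded phenotype matches its genotype and every non-founder's genotype is obtainable from its parents' genotypes, so the pedigree is consistent.

Yes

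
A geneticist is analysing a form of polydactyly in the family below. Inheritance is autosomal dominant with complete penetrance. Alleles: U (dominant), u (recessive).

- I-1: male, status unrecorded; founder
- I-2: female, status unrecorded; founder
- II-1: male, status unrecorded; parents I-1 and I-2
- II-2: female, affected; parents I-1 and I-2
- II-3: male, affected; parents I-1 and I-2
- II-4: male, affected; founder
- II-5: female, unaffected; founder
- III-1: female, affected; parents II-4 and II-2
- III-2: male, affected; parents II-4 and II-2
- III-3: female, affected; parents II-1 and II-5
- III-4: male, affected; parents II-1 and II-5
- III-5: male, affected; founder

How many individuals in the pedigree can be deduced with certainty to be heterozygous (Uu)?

2

Obligate heterozygotes: III-3 is affected so carries U and received u from II-5 (uu), so III-3 is Uu; III-4 is affected so carries U and received u from II-5 (uu), so III-4 is Uu.
Every other individual is either homozygous by phenotype or has at least one consistent homozygous assignment, so the count is 2.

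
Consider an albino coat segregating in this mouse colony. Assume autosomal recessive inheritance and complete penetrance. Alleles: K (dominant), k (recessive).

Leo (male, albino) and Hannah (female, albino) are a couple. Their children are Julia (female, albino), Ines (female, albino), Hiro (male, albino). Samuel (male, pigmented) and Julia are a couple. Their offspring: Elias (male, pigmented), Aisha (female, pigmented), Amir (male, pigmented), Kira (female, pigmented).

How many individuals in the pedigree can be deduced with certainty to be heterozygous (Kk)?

Obligate heterozygotes: Elias is pigmented so carries K and received k from Julia (kk), so Elias is Kk; Aisha is pigmented so carries K and received k from Julia (kk), so Aisha is Kk; Amir is pigmented so carries K and received k from Julia (kk), so Amir is Kk; Kira is pigmented so carries K and received k from Julia (kk), so Kira is Kk.
Every other individual is either homozygous by phenotype or has at least one consistent homozygous assignment, so the count is 4.

4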